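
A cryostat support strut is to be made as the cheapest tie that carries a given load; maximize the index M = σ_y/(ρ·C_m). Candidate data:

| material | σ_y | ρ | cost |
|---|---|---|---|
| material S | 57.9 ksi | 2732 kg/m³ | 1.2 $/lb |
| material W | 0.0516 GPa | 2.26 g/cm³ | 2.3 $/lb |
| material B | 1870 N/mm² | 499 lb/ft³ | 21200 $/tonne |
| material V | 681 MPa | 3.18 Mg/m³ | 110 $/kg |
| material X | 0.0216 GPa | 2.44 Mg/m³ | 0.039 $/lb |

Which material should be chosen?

Convert each candidate to consistent units, then evaluate M:
  material S: σ_y = 399.2 MPa, ρ = 2732 kg/m³, cost = 2.646 $/kg
  material W: σ_y = 51.60 MPa, ρ = 2260 kg/m³, cost = 5.071 $/kg
  material B: σ_y = 1870 MPa, ρ = 7993 kg/m³, cost = 21.20 $/kg
  material V: σ_y = 681.0 MPa, ρ = 3180 kg/m³, cost = 110.0 $/kg
  material X: σ_y = 21.60 MPa, ρ = 2440 kg/m³, cost = 0.08598 $/kg
  material X: M = 103 kN·m per $
  material S: M = 55.2 kN·m per $
  material B: M = 11.0 kN·m per $
  material W: M = 4.50 kN·m per $
  material V: M = 1.95 kN·m per $
Material X has the largest M.

material X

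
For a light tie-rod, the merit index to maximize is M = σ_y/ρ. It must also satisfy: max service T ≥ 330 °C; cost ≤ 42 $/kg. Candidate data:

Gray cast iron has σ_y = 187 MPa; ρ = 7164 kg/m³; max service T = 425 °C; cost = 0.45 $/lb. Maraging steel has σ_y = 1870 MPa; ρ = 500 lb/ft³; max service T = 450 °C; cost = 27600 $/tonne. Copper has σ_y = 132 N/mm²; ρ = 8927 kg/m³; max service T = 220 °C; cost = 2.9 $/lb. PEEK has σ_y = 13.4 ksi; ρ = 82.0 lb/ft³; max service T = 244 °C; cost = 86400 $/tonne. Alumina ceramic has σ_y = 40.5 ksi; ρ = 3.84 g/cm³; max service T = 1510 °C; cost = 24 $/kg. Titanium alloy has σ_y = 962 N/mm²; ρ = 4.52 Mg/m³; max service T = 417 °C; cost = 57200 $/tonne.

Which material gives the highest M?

maraging steel

Screen on constraints: max service T ≥ 330 °C; cost ≤ 42 $/kg. Survivors: gray cast iron, maraging steel, alumina ceramic.
Normalizing units and computing the index:
  gray cast iron: σ_y = 187.0 MPa, ρ = 7164 kg/m³
  maraging steel: σ_y = 1870 MPa, ρ = 8009 kg/m³
  alumina ceramic: σ_y = 279.2 MPa, ρ = 3840 kg/m³
  maraging steel: M = 233 kN·m/kg
  alumina ceramic: M = 72.7 kN·m/kg
  gray cast iron: M = 26.1 kN·m/kg
The maximum is for maraging steel.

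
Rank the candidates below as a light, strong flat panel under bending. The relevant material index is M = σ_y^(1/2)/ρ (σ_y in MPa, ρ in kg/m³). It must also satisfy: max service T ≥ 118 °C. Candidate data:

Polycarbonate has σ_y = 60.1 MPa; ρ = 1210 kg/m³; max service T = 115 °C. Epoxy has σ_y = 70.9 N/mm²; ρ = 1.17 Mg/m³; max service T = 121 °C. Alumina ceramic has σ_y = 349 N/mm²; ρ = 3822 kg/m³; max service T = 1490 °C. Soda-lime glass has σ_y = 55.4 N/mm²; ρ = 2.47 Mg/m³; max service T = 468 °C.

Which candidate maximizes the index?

Screen on constraints: max service T ≥ 118 °C. Survivors: epoxy, alumina ceramic, soda-lime glass.
After converting to SI:
  epoxy: σ_y = 70.90 MPa, ρ = 1170 kg/m³
  alumina ceramic: σ_y = 349.0 MPa, ρ = 3822 kg/m³
  soda-lime glass: σ_y = 55.40 MPa, ρ = 2470 kg/m³
  epoxy: M = 7.20×10⁻³
  alumina ceramic: M = 4.89×10⁻³
  soda-lime glass: M = 3.01×10⁻³
Epoxy ranks first.

epoxy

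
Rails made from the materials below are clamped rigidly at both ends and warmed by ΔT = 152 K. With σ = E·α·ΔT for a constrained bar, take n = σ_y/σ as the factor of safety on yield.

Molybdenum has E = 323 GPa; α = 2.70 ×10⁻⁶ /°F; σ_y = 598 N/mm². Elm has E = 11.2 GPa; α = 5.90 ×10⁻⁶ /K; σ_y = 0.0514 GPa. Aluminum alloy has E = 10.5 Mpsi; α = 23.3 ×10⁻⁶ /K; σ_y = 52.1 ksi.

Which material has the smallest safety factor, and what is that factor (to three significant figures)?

aluminum alloy, n = 1.40

In consistent units (E in GPa, α in ×10⁻⁶/K, σ_y in MPa):
  molybdenum: E = 323.0, α = 4.86, σ_y = 598.0 → σ = 239 MPa, n = 2.51
  elm: E = 11.20, α = 5.90, σ_y = 51.40 → σ = 10.0 MPa, n = 5.12
  aluminum alloy: E = 72.39, α = 23.3, σ_y = 359.2 → σ = 256 MPa, n = 1.40
The minimum is aluminum alloy at n = 1.40.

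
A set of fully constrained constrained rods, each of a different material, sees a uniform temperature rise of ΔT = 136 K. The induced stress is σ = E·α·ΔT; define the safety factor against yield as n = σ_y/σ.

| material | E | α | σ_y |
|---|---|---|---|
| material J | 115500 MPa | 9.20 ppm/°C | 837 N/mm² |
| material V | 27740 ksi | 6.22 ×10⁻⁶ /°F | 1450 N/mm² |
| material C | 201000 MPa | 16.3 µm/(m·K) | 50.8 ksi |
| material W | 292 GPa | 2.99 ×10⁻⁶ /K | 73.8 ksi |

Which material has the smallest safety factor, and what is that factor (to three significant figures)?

With everything in SI (GPa, ×10⁻⁶/K, MPa):
  material J: E = 115.5, α = 9.20, σ_y = 837.0 → σ = 145 MPa, n = 5.79
  material V: E = 191.3, α = 11.2, σ_y = 1450 → σ = 291 MPa, n = 4.98
  material C: E = 201.0, α = 16.3, σ_y = 350.3 → σ = 446 MPa, n = 0.786
  material W: E = 292.0, α = 2.99, σ_y = 508.8 → σ = 119 MPa, n = 4.29
The minimum is material C at n = 0.786.

material C, n = 0.786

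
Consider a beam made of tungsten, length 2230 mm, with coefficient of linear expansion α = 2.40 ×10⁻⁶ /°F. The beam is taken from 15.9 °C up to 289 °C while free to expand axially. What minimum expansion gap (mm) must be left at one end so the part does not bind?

Convert α: 2.40×10⁻⁶/°F × (9/5) = 4.32×10⁻⁶/K.
ΔT = 289 − 15.9 = 273.1 K.
ΔL = α·L₀·ΔT = 4.32×10⁻⁶ × 2230 mm × 273.1 K = 2.63 mm.

2.63 mm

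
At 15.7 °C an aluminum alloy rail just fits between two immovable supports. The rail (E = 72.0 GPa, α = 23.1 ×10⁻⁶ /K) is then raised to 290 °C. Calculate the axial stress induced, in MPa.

456 MPa

ΔT = 274.3 K. Constrained thermal stress σ = E·α·ΔT = 72.00×10³ MPa × 23.1×10⁻⁶ × 274.3 = 456 MPa (compressive).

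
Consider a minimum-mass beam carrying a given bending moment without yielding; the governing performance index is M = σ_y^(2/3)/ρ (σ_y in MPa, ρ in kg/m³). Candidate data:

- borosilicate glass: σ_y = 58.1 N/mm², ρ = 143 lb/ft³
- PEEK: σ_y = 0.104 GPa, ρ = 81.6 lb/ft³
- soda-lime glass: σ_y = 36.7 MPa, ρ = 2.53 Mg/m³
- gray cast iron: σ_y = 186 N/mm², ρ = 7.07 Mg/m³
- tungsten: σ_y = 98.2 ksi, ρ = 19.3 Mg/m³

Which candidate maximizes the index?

In SI units:
  borosilicate glass: σ_y = 58.10 MPa, ρ = 2291 kg/m³
  PEEK: σ_y = 104.0 MPa, ρ = 1307 kg/m³
  soda-lime glass: σ_y = 36.70 MPa, ρ = 2530 kg/m³
  gray cast iron: σ_y = 186.0 MPa, ρ = 7070 kg/m³
  tungsten: σ_y = 677.1 MPa, ρ = 19300 kg/m³
  PEEK: M = 16.9×10⁻³
  borosilicate glass: M = 6.55×10⁻³
  gray cast iron: M = 4.61×10⁻³
  soda-lime glass: M = 4.37×10⁻³
  tungsten: M = 4.00×10⁻³
PEEK has the largest M.

PEEK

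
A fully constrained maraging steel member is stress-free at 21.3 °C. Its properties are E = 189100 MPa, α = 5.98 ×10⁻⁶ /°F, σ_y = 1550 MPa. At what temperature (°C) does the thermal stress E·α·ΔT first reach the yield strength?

E = 189100 MPa = 189.1 GPa.
α = 5.98×10⁻⁶/°F × 9/5 = 10.8×10⁻⁶/K.
E·α·ΔT = 1550 MPa ⇒ ΔT = 1550 / (189.1×10³ × 10.8×10⁻⁶) = 761.5 K.
T = 21.3 + 761.5 = 782.8 °C.

783 °C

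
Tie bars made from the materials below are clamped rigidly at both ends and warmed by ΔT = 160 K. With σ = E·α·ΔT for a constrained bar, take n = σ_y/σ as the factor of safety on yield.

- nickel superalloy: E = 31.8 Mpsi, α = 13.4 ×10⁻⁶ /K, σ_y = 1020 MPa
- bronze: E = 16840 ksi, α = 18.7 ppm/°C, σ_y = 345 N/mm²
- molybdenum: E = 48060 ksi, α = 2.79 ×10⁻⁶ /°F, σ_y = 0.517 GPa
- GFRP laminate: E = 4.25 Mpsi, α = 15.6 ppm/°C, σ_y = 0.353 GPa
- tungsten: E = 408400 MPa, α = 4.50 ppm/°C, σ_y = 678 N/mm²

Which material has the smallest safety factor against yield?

In consistent units (E in GPa, α in ×10⁻⁶/K, σ_y in MPa):
  nickel superalloy: E = 219.3, α = 13.4, σ_y = 1020 → σ = 470 MPa, n = 2.17
  bronze: E = 116.1, α = 18.7, σ_y = 345.0 → σ = 347 MPa, n = 0.993
  molybdenum: E = 331.4, α = 5.02, σ_y = 517.0 → σ = 266 MPa, n = 1.94
  GFRP laminate: E = 29.30, α = 15.6, σ_y = 353.0 → σ = 73.1 MPa, n = 4.83
  tungsten: E = 408.4, α = 4.50, σ_y = 678.0 → σ = 294 MPa, n = 2.31
Bronze has the lowest safety factor, n = 0.993.

bronze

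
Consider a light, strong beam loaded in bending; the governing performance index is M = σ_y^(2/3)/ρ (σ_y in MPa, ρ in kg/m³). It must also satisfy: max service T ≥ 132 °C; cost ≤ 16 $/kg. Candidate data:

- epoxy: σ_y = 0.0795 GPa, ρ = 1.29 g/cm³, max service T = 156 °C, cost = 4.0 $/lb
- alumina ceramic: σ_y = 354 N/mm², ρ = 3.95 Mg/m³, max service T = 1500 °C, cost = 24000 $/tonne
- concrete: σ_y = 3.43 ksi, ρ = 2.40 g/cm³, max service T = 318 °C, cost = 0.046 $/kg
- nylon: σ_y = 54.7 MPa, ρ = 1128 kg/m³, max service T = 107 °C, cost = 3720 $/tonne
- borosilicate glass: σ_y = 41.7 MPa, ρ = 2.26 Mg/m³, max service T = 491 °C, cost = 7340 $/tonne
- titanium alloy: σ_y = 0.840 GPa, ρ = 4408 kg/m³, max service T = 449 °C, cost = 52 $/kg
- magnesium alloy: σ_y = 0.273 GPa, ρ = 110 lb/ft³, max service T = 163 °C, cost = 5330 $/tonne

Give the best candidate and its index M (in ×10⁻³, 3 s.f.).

Screen on constraints: max service T ≥ 132 °C; cost ≤ 16 $/kg. Survivors: epoxy, concrete, borosilicate glass, magnesium alloy.
Normalizing units and computing the index:
  epoxy: σ_y = 79.50 MPa, ρ = 1290 kg/m³
  concrete: σ_y = 23.65 MPa, ρ = 2400 kg/m³
  borosilicate glass: σ_y = 41.70 MPa, ρ = 2260 kg/m³
  magnesium alloy: σ_y = 273.0 MPa, ρ = 1762 kg/m³
  magnesium alloy: M = 23.9×10⁻³
  epoxy: M = 14.3×10⁻³
  borosilicate glass: M = 5.32×10⁻³
  concrete: M = 3.43×10⁻³
Magnesium alloy has the largest M.

magnesium alloy, M = 23.9×10⁻³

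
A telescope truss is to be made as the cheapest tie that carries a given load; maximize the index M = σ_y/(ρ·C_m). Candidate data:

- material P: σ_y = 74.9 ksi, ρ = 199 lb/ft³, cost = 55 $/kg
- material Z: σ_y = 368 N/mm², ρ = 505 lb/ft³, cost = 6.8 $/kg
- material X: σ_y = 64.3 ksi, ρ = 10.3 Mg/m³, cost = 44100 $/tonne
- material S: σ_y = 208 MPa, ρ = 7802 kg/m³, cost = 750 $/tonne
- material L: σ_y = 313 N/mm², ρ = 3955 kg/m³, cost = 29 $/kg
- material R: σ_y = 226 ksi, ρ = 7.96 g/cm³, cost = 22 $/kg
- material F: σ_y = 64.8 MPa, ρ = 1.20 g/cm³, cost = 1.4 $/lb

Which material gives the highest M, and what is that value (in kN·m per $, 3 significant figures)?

material S, M = 35.5 kN·m per $

Putting every candidate on a common basis:
  material P: σ_y = 516.4 MPa, ρ = 3188 kg/m³, cost = 55.00 $/kg
  material Z: σ_y = 368.0 MPa, ρ = 8089 kg/m³, cost = 6.800 $/kg
  material X: σ_y = 443.3 MPa, ρ = 10300 kg/m³, cost = 44.10 $/kg
  material S: σ_y = 208.0 MPa, ρ = 7802 kg/m³, cost = 0.7500 $/kg
  material L: σ_y = 313.0 MPa, ρ = 3955 kg/m³, cost = 29.00 $/kg
  material R: σ_y = 1558 MPa, ρ = 7960 kg/m³, cost = 22.00 $/kg
  material F: σ_y = 64.80 MPa, ρ = 1200 kg/m³, cost = 3.086 $/kg
  material S: M = 35.5 kN·m per $
  material F: M = 17.5 kN·m per $
  material R: M = 8.90 kN·m per $
  material Z: M = 6.69 kN·m per $
  material P: M = 2.95 kN·m per $
  material L: M = 2.73 kN·m per $
  material X: M = 0.976 kN·m per $
Material S has the largest M.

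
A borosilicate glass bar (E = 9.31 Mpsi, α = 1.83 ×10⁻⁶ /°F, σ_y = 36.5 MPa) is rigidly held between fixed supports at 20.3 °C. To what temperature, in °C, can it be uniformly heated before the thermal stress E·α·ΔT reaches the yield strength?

193 °C

E = 9.31 Mpsi = 64.19 GPa.
α = 1.83×10⁻⁶/°F × 9/5 = 3.29×10⁻⁶/K.
E·α·ΔT = 36.50 MPa ⇒ ΔT = 36.50 / (64.19×10³ × 3.29×10⁻⁶) = 172.6 K.
T = 20.3 + 172.6 = 192.9 °C.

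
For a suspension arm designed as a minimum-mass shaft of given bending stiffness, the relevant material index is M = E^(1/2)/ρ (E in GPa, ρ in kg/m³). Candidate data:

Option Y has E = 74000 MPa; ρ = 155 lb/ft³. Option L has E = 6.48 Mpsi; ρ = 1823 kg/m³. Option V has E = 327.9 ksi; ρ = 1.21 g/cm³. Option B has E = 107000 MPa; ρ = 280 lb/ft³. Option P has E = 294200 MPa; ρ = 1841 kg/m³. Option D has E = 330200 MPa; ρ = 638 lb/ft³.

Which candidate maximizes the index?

After converting to SI:
  option Y: E = 74.00 GPa, ρ = 2483 kg/m³
  option L: E = 44.68 GPa, ρ = 1823 kg/m³
  option V: E = 2.261 GPa, ρ = 1210 kg/m³
  option B: E = 107.0 GPa, ρ = 4485 kg/m³
  option P: E = 294.2 GPa, ρ = 1841 kg/m³
  option D: E = 330.2 GPa, ρ = 10220 kg/m³
  option P: M = 9.32×10⁻³
  option L: M = 3.67×10⁻³
  option Y: M = 3.46×10⁻³
  option B: M = 2.31×10⁻³
  option D: M = 1.78×10⁻³
  option V: M = 1.24×10⁻³
Option P ranks first.

option P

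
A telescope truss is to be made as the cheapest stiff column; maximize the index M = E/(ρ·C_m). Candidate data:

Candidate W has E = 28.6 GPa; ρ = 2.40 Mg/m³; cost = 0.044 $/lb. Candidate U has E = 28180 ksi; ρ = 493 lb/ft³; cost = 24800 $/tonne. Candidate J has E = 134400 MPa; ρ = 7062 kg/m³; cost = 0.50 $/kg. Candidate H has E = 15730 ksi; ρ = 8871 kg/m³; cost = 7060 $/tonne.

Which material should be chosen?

candidate W

Normalizing units and computing the index:
  candidate W: E = 28.60 GPa, ρ = 2400 kg/m³, cost = 0.09700 $/kg
  candidate U: E = 194.3 GPa, ρ = 7897 kg/m³, cost = 24.80 $/kg
  candidate J: E = 134.4 GPa, ρ = 7062 kg/m³, cost = 0.5000 $/kg
  candidate H: E = 108.5 GPa, ρ = 8871 kg/m³, cost = 7.060 $/kg
  candidate W: M = 123 MN·m per $
  candidate J: M = 38.1 MN·m per $
  candidate H: M = 1.73 MN·m per $
  candidate U: M = 0.992 MN·m per $
The maximum is for candidate W.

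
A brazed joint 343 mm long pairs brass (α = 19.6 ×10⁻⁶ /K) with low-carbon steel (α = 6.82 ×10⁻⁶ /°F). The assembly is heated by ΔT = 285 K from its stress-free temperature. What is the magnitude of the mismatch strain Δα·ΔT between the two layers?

low-carbon steel: α = 6.82×10⁻⁶/°F × 9/5 = 12.3×10⁻⁶/K.
Δα = |19.6 − 12.3|×10⁻⁶/K = 7.32×10⁻⁶/K.
Mismatch strain = Δα·ΔT = 7.32×10⁻⁶ × 285.0 = 2.09×10⁻³.

2.09×10⁻³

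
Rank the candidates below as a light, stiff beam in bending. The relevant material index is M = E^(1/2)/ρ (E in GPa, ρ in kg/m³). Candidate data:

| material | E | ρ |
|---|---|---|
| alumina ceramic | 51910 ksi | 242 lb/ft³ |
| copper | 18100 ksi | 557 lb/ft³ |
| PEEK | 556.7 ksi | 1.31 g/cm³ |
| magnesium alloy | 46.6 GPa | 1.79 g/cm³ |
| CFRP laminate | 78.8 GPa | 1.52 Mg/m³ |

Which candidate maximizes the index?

CFRP laminate

In SI units:
  alumina ceramic: E = 357.9 GPa, ρ = 3876 kg/m³
  copper: E = 124.8 GPa, ρ = 8922 kg/m³
  PEEK: E = 3.838 GPa, ρ = 1310 kg/m³
  magnesium alloy: E = 46.60 GPa, ρ = 1790 kg/m³
  CFRP laminate: E = 78.80 GPa, ρ = 1520 kg/m³
  CFRP laminate: M = 5.84×10⁻³
  alumina ceramic: M = 4.88×10⁻³
  magnesium alloy: M = 3.81×10⁻³
  PEEK: M = 1.50×10⁻³
  copper: M = 1.25×10⁻³
Highest index: CFRP laminate.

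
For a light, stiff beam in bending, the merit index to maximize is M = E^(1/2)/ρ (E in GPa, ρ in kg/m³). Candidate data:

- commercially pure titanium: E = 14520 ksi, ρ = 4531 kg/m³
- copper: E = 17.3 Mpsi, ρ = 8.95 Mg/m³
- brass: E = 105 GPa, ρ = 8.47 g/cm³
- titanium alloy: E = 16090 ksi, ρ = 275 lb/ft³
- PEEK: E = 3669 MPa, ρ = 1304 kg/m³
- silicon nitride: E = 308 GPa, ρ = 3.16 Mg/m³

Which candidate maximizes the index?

silicon nitride

Putting every candidate on a common basis:
  commercially pure titanium: E = 100.1 GPa, ρ = 4531 kg/m³
  copper: E = 119.3 GPa, ρ = 8950 kg/m³
  brass: E = 105.0 GPa, ρ = 8470 kg/m³
  titanium alloy: E = 110.9 GPa, ρ = 4405 kg/m³
  PEEK: E = 3.669 GPa, ρ = 1304 kg/m³
  silicon nitride: E = 308.0 GPa, ρ = 3160 kg/m³
  silicon nitride: M = 5.55×10⁻³
  titanium alloy: M = 2.39×10⁻³
  commercially pure titanium: M = 2.21×10⁻³
  PEEK: M = 1.47×10⁻³
  copper: M = 1.22×10⁻³
  brass: M = 1.21×10⁻³
Silicon nitride has the largest M.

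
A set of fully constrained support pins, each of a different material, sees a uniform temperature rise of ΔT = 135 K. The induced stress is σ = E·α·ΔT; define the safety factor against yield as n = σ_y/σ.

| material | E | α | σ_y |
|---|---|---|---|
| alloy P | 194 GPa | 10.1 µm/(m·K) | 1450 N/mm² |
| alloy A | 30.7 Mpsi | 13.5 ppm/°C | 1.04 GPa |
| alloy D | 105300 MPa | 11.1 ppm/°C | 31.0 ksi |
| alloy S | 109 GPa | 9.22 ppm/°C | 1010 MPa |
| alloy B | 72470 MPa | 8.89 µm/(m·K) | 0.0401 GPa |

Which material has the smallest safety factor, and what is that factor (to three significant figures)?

alloy B, n = 0.461

With everything in SI (GPa, ×10⁻⁶/K, MPa):
  alloy P: E = 194.0, α = 10.1, σ_y = 1450 → σ = 265 MPa, n = 5.48
  alloy A: E = 211.7, α = 13.5, σ_y = 1040 → σ = 386 MPa, n = 2.70
  alloy D: E = 105.3, α = 11.1, σ_y = 213.7 → σ = 158 MPa, n = 1.35
  alloy S: E = 109.0, α = 9.22, σ_y = 1010 → σ = 136 MPa, n = 7.44
  alloy B: E = 72.47, α = 8.89, σ_y = 40.10 → σ = 87.0 MPa, n = 0.461
Alloy B has the lowest safety factor, n = 0.461.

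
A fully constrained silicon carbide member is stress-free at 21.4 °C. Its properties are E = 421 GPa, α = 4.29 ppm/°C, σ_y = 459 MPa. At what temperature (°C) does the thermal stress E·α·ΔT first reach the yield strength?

E·α·ΔT = 459.0 MPa ⇒ ΔT = 459.0 / (421.0×10³ × 4.29×10⁻⁶) = 254.1 K.
T = 21.4 + 254.1 = 275.5 °C.

276 °C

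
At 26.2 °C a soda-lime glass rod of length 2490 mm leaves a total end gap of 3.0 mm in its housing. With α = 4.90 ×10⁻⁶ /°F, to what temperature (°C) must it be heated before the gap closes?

163 °C

α = 4.90×10⁻⁶/°F × 9/5 = 8.82×10⁻⁶/K.
α·L₀·ΔT = 3.0 mm ⇒ ΔT = 3.0 / (8.82×10⁻⁶ × 2490.0) = 136.6 K.
T = 26.2 + 136.6 = 162.8 °C.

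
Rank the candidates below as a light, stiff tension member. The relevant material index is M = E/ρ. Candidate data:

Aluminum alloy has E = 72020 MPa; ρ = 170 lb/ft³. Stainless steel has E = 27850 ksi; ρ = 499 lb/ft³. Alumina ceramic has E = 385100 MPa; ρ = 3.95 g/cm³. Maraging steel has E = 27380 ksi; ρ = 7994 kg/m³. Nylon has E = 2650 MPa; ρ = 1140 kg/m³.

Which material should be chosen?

alumina ceramic

Normalizing units and computing the index:
  aluminum alloy: E = 72.02 GPa, ρ = 2723 kg/m³
  stainless steel: E = 192.0 GPa, ρ = 7993 kg/m³
  alumina ceramic: E = 385.1 GPa, ρ = 3950 kg/m³
  maraging steel: E = 188.8 GPa, ρ = 7994 kg/m³
  nylon: E = 2.650 GPa, ρ = 1140 kg/m³
  alumina ceramic: M = 97.5 MN·m/kg
  aluminum alloy: M = 26.4 MN·m/kg
  stainless steel: M = 24.0 MN·m/kg
  maraging steel: M = 23.6 MN·m/kg
  nylon: M = 2.32 MN·m/kg
The maximum is for alumina ceramic.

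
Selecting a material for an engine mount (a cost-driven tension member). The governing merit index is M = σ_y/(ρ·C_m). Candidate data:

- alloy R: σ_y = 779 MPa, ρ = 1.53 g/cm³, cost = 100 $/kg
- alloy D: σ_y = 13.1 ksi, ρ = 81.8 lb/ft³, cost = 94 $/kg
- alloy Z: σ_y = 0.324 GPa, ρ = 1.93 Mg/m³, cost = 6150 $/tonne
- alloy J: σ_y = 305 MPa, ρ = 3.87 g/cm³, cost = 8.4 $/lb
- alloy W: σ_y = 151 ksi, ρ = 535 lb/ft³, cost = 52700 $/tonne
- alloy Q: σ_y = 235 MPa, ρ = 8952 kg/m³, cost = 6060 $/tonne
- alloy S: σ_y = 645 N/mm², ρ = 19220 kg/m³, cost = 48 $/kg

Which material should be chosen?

Normalizing units and computing the index:
  alloy R: σ_y = 779.0 MPa, ρ = 1530 kg/m³, cost = 100.0 $/kg
  alloy D: σ_y = 90.32 MPa, ρ = 1310 kg/m³, cost = 94.00 $/kg
  alloy Z: σ_y = 324.0 MPa, ρ = 1930 kg/m³, cost = 6.150 $/kg
  alloy J: σ_y = 305.0 MPa, ρ = 3870 kg/m³, cost = 18.52 $/kg
  alloy W: σ_y = 1041 MPa, ρ = 8570 kg/m³, cost = 52.70 $/kg
  alloy Q: σ_y = 235.0 MPa, ρ = 8952 kg/m³, cost = 6.060 $/kg
  alloy S: σ_y = 645.0 MPa, ρ = 19220 kg/m³, cost = 48.00 $/kg
  alloy Z: M = 27.3 kN·m per $
  alloy R: M = 5.09 kN·m per $
  alloy Q: M = 4.33 kN·m per $
  alloy J: M = 4.26 kN·m per $
  alloy W: M = 2.31 kN·m per $
  alloy D: M = 0.733 kN·m per $
  alloy S: M = 0.699 kN·m per $
Alloy Z ranks first.

alloy Z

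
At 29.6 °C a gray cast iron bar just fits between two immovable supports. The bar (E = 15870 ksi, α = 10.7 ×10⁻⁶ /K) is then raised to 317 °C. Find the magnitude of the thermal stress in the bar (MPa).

E = 15870 ksi = 109.4 GPa.
ΔT = 287.4 K. Constrained thermal stress σ = E·α·ΔT = 109.4×10³ MPa × 10.7×10⁻⁶ × 287.4 = 336 MPa (compressive).

336 MPa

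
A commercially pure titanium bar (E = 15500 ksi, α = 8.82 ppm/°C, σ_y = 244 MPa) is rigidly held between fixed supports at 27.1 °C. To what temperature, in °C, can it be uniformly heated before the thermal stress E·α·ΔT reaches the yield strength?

286 °C

E = 15500 ksi = 106.9 GPa.
E·α·ΔT = 244.0 MPa ⇒ ΔT = 244.0 / (106.9×10³ × 8.82×10⁻⁶) = 258.9 K.
T = 27.1 + 258.9 = 286.0 °C.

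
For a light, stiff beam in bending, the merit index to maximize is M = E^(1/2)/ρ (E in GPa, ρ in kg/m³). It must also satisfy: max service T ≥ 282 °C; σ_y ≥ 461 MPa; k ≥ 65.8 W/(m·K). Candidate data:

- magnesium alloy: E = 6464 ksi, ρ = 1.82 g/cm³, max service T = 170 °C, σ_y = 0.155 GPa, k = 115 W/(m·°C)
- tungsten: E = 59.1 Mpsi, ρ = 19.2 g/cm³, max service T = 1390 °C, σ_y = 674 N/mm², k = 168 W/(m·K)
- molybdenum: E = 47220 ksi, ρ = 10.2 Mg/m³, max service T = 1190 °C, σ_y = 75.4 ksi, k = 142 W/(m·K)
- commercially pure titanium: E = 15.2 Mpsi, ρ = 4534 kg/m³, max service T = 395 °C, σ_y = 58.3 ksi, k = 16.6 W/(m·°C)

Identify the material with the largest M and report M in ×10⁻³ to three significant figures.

Screen on constraints: max service T ≥ 282 °C; σ_y ≥ 461 MPa; k ≥ 65.8 W/(m·K). Survivors: tungsten, molybdenum.
Convert each candidate to consistent units, then evaluate M:
  tungsten: E = 407.5 GPa, ρ = 19200 kg/m³
  molybdenum: E = 325.6 GPa, ρ = 10200 kg/m³
  molybdenum: M = 1.77×10⁻³
  tungsten: M = 1.05×10⁻³
Molybdenum has the largest M.

molybdenum, M = 1.77×10⁻³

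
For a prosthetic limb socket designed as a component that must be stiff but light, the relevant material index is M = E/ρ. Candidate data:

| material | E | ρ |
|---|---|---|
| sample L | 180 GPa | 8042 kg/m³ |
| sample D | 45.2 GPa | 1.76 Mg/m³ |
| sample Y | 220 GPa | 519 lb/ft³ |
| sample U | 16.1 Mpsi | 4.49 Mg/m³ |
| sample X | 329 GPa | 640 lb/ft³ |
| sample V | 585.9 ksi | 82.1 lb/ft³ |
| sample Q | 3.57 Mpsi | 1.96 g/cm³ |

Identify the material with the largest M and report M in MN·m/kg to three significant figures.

sample X, M = 32.1 MN·m/kg

Convert each candidate to consistent units, then evaluate M:
  sample L: E = 180.0 GPa, ρ = 8042 kg/m³
  sample D: E = 45.20 GPa, ρ = 1760 kg/m³
  sample Y: E = 220.0 GPa, ρ = 8314 kg/m³
  sample U: E = 111.0 GPa, ρ = 4490 kg/m³
  sample X: E = 329.0 GPa, ρ = 10250 kg/m³
  sample V: E = 4.040 GPa, ρ = 1315 kg/m³
  sample Q: E = 24.61 GPa, ρ = 1960 kg/m³
  sample X: M = 32.1 MN·m/kg
  sample Y: M = 26.5 MN·m/kg
  sample D: M = 25.7 MN·m/kg
  sample U: M = 24.7 MN·m/kg
  sample L: M = 22.4 MN·m/kg
  sample Q: M = 12.6 MN·m/kg
  sample V: M = 3.07 MN·m/kg
Sample X ranks first.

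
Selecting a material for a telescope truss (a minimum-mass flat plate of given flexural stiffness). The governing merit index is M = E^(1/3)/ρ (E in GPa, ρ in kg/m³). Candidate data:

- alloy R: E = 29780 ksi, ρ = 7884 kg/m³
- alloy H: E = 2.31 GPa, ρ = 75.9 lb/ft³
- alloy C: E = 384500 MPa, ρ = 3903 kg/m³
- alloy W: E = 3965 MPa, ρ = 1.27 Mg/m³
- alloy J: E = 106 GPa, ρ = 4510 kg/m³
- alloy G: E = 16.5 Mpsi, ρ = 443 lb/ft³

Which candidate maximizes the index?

alloy C

In SI units:
  alloy R: E = 205.3 GPa, ρ = 7884 kg/m³
  alloy H: E = 2.310 GPa, ρ = 1216 kg/m³
  alloy C: E = 384.5 GPa, ρ = 3903 kg/m³
  alloy W: E = 3.965 GPa, ρ = 1270 kg/m³
  alloy J: E = 106.0 GPa, ρ = 4510 kg/m³
  alloy G: E = 113.8 GPa, ρ = 7096 kg/m³
  alloy C: M = 1.86×10⁻³
  alloy W: M = 1.25×10⁻³
  alloy H: M = 1.09×10⁻³
  alloy J: M = 1.05×10⁻³
  alloy R: M = 0.748×10⁻³
  alloy G: M = 0.683×10⁻³
The maximum is for alloy C.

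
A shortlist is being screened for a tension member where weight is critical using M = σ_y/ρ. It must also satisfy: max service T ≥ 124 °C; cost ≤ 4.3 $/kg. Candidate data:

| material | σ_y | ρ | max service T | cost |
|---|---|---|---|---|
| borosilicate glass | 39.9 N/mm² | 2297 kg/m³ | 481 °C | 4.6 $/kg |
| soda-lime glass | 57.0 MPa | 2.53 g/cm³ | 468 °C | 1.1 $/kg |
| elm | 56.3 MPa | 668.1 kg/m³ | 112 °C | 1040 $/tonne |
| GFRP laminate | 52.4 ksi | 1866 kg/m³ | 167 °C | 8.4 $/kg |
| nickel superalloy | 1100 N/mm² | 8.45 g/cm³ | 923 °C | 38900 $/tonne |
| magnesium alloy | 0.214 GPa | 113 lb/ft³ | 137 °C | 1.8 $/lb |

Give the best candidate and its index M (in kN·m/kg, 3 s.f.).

Screen on constraints: max service T ≥ 124 °C; cost ≤ 4.3 $/kg. Survivors: soda-lime glass, magnesium alloy.
Normalizing units and computing the index:
  soda-lime glass: σ_y = 57.00 MPa, ρ = 2530 kg/m³
  magnesium alloy: σ_y = 214.0 MPa, ρ = 1810 kg/m³
  magnesium alloy: M = 118 kN·m/kg
  soda-lime glass: M = 22.5 kN·m/kg
The maximum is for magnesium alloy.

magnesium alloy, M = 118 kN·m/kg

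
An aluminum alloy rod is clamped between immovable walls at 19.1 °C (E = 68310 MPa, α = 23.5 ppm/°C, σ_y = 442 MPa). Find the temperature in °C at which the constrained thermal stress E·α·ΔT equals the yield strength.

294 °C

E = 68310 MPa = 68.31 GPa.
E·α·ΔT = 442.0 MPa ⇒ ΔT = 442.0 / (68.31×10³ × 23.5×10⁻⁶) = 275.3 K.
T = 19.1 + 275.3 = 294.4 °C.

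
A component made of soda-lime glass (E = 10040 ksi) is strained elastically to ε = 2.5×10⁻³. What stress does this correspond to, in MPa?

173 MPa

E = 10040 ksi = 69.22 GPa.
σ = E·ε = 69220 MPa × 2.5×10⁻³ = 173 MPa.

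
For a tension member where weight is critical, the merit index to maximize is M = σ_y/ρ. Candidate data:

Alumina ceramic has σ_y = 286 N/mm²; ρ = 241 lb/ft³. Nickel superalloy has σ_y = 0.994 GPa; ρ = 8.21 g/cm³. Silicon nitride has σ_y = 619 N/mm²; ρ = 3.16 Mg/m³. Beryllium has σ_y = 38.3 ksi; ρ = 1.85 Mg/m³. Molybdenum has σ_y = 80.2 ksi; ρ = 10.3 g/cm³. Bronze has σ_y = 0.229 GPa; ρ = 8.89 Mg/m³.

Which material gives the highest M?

Normalizing units and computing the index:
  alumina ceramic: σ_y = 286.0 MPa, ρ = 3860 kg/m³
  nickel superalloy: σ_y = 994.0 MPa, ρ = 8210 kg/m³
  silicon nitride: σ_y = 619.0 MPa, ρ = 3160 kg/m³
  beryllium: σ_y = 264.1 MPa, ρ = 1850 kg/m³
  molybdenum: σ_y = 553.0 MPa, ρ = 10300 kg/m³
  bronze: σ_y = 229.0 MPa, ρ = 8890 kg/m³
  silicon nitride: M = 196 kN·m/kg
  beryllium: M = 143 kN·m/kg
  nickel superalloy: M = 121 kN·m/kg
  alumina ceramic: M = 74.1 kN·m/kg
  molybdenum: M = 53.7 kN·m/kg
  bronze: M = 25.8 kN·m/kg
The maximum is for silicon nitride.

silicon nitride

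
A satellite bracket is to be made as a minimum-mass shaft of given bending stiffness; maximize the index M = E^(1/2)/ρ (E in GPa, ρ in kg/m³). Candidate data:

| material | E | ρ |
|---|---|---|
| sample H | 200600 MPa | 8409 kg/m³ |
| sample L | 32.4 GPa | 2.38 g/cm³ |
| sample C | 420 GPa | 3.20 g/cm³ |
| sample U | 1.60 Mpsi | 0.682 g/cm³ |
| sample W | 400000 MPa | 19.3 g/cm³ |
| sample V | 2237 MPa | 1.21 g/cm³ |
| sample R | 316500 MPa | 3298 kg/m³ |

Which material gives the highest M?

In SI units:
  sample H: E = 200.6 GPa, ρ = 8409 kg/m³
  sample L: E = 32.40 GPa, ρ = 2380 kg/m³
  sample C: E = 420.0 GPa, ρ = 3200 kg/m³
  sample U: E = 11.03 GPa, ρ = 682.0 kg/m³
  sample W: E = 400.0 GPa, ρ = 19300 kg/m³
  sample V: E = 2.237 GPa, ρ = 1210 kg/m³
  sample R: E = 316.5 GPa, ρ = 3298 kg/m³
  sample C: M = 6.40×10⁻³
  sample R: M = 5.39×10⁻³
  sample U: M = 4.87×10⁻³
  sample L: M = 2.39×10⁻³
  sample H: M = 1.68×10⁻³
  sample V: M = 1.24×10⁻³
  sample W: M = 1.04×10⁻³
Highest index: sample C.

sample C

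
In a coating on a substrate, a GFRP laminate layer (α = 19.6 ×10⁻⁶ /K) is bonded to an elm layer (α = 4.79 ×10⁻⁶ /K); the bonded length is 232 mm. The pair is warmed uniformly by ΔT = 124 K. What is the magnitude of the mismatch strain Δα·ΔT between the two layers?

1.84×10⁻³

Δα = |19.6 − 4.79|×10⁻⁶/K = 14.8×10⁻⁶/K.
Mismatch strain = Δα·ΔT = 14.8×10⁻⁶ × 124.0 = 1.84×10⁻³.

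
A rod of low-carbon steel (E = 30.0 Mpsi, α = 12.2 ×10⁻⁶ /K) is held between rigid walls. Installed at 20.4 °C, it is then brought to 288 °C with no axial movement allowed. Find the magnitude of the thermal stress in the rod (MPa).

E = 30.0 Mpsi = 206.8 GPa.
ΔT = 267.6 K. Constrained thermal stress σ = E·α·ΔT = 206.8×10³ MPa × 12.2×10⁻⁶ × 267.6 = 675 MPa (compressive).

675 MPa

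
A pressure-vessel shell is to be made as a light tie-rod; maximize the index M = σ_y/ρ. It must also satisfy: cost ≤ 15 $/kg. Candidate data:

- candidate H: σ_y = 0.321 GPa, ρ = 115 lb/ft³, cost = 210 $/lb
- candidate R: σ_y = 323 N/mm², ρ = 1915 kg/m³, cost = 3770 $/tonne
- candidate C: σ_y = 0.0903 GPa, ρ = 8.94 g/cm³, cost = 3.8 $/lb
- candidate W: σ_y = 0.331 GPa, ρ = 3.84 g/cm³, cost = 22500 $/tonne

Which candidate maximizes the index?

candidate R

Screen on constraints: cost ≤ 15 $/kg. Survivors: candidate R, candidate C.
Normalizing units and computing the index:
  candidate R: σ_y = 323.0 MPa, ρ = 1915 kg/m³
  candidate C: σ_y = 90.30 MPa, ρ = 8940 kg/m³
  candidate R: M = 169 kN·m/kg
  candidate C: M = 10.1 kN·m/kg
Candidate R has the largest M.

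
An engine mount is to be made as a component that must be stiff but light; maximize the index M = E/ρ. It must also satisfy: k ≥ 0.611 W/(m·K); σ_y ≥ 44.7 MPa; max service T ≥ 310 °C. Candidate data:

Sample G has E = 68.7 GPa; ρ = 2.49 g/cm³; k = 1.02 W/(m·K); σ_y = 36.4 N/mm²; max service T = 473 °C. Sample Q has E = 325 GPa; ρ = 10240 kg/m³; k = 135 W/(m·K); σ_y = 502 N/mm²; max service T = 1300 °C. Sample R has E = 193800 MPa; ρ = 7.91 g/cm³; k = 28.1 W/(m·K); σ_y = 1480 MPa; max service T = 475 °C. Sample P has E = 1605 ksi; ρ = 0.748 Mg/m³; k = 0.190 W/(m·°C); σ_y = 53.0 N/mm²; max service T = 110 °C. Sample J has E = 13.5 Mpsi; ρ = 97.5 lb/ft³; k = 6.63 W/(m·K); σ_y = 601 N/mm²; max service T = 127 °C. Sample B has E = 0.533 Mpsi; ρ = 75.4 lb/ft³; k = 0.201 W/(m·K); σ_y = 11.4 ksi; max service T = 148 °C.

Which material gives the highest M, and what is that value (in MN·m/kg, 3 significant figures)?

sample Q, M = 31.7 MN·m/kg

Screen on constraints: k ≥ 0.611 W/(m·K); σ_y ≥ 44.7 MPa; max service T ≥ 310 °C. Survivors: sample Q, sample R.
Putting every candidate on a common basis:
  sample Q: E = 325.0 GPa, ρ = 10240 kg/m³
  sample R: E = 193.8 GPa, ρ = 7910 kg/m³
  sample Q: M = 31.7 MN·m/kg
  sample R: M = 24.5 MN·m/kg
Highest index: sample Q.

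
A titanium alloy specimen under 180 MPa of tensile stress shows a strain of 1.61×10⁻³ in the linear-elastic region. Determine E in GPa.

E = σ/ε = 180 MPa / 1.61×10⁻³ = 111800 MPa = 112 GPa.

112 GPa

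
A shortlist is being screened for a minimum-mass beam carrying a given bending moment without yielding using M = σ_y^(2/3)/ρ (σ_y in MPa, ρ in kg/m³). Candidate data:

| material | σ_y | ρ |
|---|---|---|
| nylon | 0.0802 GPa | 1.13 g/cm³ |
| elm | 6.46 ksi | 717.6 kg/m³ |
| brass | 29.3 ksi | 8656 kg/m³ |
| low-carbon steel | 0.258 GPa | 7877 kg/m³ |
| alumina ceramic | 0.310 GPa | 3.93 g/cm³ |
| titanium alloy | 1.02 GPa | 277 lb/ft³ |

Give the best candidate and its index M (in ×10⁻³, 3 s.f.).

titanium alloy, M = 22.8×10⁻³

Convert each candidate to consistent units, then evaluate M:
  nylon: σ_y = 80.20 MPa, ρ = 1130 kg/m³
  elm: σ_y = 44.54 MPa, ρ = 717.6 kg/m³
  brass: σ_y = 202.0 MPa, ρ = 8656 kg/m³
  low-carbon steel: σ_y = 258.0 MPa, ρ = 7877 kg/m³
  alumina ceramic: σ_y = 310.0 MPa, ρ = 3930 kg/m³
  titanium alloy: σ_y = 1020 MPa, ρ = 4437 kg/m³
  titanium alloy: M = 22.8×10⁻³
  elm: M = 17.5×10⁻³
  nylon: M = 16.5×10⁻³
  alumina ceramic: M = 11.7×10⁻³
  low-carbon steel: M = 5.15×10⁻³
  brass: M = 3.98×10⁻³
The maximum is for titanium alloy.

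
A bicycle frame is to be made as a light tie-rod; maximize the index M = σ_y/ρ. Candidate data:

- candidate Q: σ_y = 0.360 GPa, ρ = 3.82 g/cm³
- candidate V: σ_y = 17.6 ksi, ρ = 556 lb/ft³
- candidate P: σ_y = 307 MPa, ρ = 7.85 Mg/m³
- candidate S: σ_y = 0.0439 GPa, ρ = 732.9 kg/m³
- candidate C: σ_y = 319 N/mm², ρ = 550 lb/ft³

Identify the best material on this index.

candidate Q

Normalizing units and computing the index:
  candidate Q: σ_y = 360.0 MPa, ρ = 3820 kg/m³
  candidate V: σ_y = 121.3 MPa, ρ = 8906 kg/m³
  candidate P: σ_y = 307.0 MPa, ρ = 7850 kg/m³
  candidate S: σ_y = 43.90 MPa, ρ = 732.9 kg/m³
  candidate C: σ_y = 319.0 MPa, ρ = 8810 kg/m³
  candidate Q: M = 94.2 kN·m/kg
  candidate S: M = 59.9 kN·m/kg
  candidate P: M = 39.1 kN·m/kg
  candidate C: M = 36.2 kN·m/kg
  candidate V: M = 13.6 kN·m/kg
Highest index: candidate Q.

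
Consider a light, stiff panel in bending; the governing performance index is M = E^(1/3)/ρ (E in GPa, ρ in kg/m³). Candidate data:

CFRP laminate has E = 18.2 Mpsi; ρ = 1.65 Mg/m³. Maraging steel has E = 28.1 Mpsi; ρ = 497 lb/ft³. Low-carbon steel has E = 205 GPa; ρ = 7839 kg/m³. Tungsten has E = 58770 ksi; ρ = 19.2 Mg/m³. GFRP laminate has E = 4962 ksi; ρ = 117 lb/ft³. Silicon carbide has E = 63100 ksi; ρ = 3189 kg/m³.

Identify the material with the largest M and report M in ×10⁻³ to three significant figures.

Normalizing units and computing the index:
  CFRP laminate: E = 125.5 GPa, ρ = 1650 kg/m³
  maraging steel: E = 193.7 GPa, ρ = 7961 kg/m³
  low-carbon steel: E = 205.0 GPa, ρ = 7839 kg/m³
  tungsten: E = 405.2 GPa, ρ = 19200 kg/m³
  GFRP laminate: E = 34.21 GPa, ρ = 1874 kg/m³
  silicon carbide: E = 435.1 GPa, ρ = 3189 kg/m³
  CFRP laminate: M = 3.03×10⁻³
  silicon carbide: M = 2.38×10⁻³
  GFRP laminate: M = 1.73×10⁻³
  low-carbon steel: M = 0.752×10⁻³
  maraging steel: M = 0.727×10⁻³
  tungsten: M = 0.385×10⁻³
CFRP laminate has the largest M.

CFRP laminate, M = 3.03×10⁻³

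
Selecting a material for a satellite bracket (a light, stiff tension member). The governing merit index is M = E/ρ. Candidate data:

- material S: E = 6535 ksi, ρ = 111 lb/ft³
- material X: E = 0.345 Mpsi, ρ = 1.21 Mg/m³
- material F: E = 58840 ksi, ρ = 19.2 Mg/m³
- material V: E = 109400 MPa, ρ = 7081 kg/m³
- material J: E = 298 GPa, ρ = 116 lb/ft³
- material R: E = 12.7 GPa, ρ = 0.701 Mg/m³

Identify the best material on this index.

material J

In SI units:
  material S: E = 45.06 GPa, ρ = 1778 kg/m³
  material X: E = 2.379 GPa, ρ = 1210 kg/m³
  material F: E = 405.7 GPa, ρ = 19200 kg/m³
  material V: E = 109.4 GPa, ρ = 7081 kg/m³
  material J: E = 298.0 GPa, ρ = 1858 kg/m³
  material R: E = 12.70 GPa, ρ = 701.0 kg/m³
  material J: M = 160 MN·m/kg
  material S: M = 25.3 MN·m/kg
  material F: M = 21.1 MN·m/kg
  material R: M = 18.1 MN·m/kg
  material V: M = 15.4 MN·m/kg
  material X: M = 1.97 MN·m/kg
The maximum is for material J.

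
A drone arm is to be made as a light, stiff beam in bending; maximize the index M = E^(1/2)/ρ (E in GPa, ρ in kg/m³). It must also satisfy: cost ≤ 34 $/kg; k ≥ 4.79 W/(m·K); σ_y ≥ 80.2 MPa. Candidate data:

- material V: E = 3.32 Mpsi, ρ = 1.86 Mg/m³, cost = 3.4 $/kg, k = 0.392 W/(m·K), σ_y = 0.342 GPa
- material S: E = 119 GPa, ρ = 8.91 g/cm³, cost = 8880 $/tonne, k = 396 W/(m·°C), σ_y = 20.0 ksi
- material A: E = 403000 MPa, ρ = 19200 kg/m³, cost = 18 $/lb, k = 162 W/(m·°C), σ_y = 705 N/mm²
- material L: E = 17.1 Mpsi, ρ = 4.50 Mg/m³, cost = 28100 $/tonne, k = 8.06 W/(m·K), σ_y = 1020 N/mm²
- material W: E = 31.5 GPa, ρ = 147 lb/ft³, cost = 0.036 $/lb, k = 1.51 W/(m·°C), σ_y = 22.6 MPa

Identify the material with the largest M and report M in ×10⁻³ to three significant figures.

Screen on constraints: cost ≤ 34 $/kg; k ≥ 4.79 W/(m·K); σ_y ≥ 80.2 MPa. Survivors: material S, material L.
In SI units:
  material S: E = 119.0 GPa, ρ = 8910 kg/m³
  material L: E = 117.9 GPa, ρ = 4500 kg/m³
  material L: M = 2.41×10⁻³
  material S: M = 1.22×10⁻³
The maximum is for material L.

material L, M = 2.41×10⁻³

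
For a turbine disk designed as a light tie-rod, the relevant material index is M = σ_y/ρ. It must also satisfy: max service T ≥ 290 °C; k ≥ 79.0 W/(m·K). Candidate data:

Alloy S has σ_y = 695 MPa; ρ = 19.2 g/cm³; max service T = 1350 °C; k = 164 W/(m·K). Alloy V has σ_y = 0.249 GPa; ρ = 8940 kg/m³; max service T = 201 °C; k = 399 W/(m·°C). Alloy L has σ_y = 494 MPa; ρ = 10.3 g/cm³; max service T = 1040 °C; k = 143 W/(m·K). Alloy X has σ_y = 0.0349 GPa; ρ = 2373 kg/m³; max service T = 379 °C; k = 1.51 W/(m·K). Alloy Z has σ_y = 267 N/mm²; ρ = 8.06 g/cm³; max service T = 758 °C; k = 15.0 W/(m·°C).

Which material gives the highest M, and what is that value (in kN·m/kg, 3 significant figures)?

alloy L, M = 48.0 kN·m/kg

Screen on constraints: max service T ≥ 290 °C; k ≥ 79.0 W/(m·K). Survivors: alloy S, alloy L.
Normalizing units and computing the index:
  alloy S: σ_y = 695.0 MPa, ρ = 19200 kg/m³
  alloy L: σ_y = 494.0 MPa, ρ = 10300 kg/m³
  alloy L: M = 48.0 kN·m/kg
  alloy S: M = 36.2 kN·m/kg
Highest index: alloy L.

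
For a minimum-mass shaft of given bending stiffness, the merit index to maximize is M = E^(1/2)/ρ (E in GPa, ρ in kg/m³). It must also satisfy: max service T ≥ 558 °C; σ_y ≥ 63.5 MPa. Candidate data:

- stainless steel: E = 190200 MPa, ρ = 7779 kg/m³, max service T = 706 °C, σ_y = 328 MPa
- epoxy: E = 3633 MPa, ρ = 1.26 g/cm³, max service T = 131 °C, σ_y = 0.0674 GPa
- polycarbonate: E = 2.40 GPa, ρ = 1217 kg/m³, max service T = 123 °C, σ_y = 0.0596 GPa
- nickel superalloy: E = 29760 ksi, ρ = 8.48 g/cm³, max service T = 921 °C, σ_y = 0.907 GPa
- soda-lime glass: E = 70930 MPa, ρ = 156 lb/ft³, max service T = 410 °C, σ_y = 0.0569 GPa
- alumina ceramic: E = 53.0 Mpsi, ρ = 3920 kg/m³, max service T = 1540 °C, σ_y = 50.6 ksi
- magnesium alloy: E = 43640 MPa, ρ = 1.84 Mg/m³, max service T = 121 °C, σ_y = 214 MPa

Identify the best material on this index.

Screen on constraints: max service T ≥ 558 °C; σ_y ≥ 63.5 MPa. Survivors: stainless steel, nickel superalloy, alumina ceramic.
Putting every candidate on a common basis:
  stainless steel: E = 190.2 GPa, ρ = 7779 kg/m³
  nickel superalloy: E = 205.2 GPa, ρ = 8480 kg/m³
  alumina ceramic: E = 365.4 GPa, ρ = 3920 kg/m³
  alumina ceramic: M = 4.88×10⁻³
  stainless steel: M = 1.77×10⁻³
  nickel superalloy: M = 1.69×10⁻³
The maximum is for alumina ceramic.

alumina ceramic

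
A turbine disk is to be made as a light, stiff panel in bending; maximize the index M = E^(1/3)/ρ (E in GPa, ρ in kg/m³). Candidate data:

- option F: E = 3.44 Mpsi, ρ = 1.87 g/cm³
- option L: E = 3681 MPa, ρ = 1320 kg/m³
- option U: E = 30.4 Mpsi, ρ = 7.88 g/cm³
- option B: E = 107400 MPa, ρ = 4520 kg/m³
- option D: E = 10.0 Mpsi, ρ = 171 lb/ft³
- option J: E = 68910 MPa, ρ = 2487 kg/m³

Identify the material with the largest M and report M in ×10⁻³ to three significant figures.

In SI units:
  option F: E = 23.72 GPa, ρ = 1870 kg/m³
  option L: E = 3.681 GPa, ρ = 1320 kg/m³
  option U: E = 209.6 GPa, ρ = 7880 kg/m³
  option B: E = 107.4 GPa, ρ = 4520 kg/m³
  option D: E = 68.95 GPa, ρ = 2739 kg/m³
  option J: E = 68.91 GPa, ρ = 2487 kg/m³
  option J: M = 1.65×10⁻³
  option F: M = 1.54×10⁻³
  option D: M = 1.50×10⁻³
  option L: M = 1.17×10⁻³
  option B: M = 1.05×10⁻³
  option U: M = 0.754×10⁻³
Option J has the largest M.

option J, M = 1.65×10⁻³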